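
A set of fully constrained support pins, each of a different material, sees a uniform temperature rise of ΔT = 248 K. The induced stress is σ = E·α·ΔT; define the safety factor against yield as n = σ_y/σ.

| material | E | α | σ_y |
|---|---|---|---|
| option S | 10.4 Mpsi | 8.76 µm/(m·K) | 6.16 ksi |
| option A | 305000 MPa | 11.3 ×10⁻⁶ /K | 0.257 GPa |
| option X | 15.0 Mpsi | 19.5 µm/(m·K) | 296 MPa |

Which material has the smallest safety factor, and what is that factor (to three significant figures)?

Per material, after unit conversion:
  option S: E = 71.71, α = 8.76, σ_y = 42.47 → σ = 156 MPa, n = 0.273
  option A: E = 305.0, α = 11.3, σ_y = 257.0 → σ = 855 MPa, n = 0.301
  option X: E = 103.4, α = 19.5, σ_y = 296.0 → σ = 500 MPa, n = 0.592
Smallest n: option S with n = 0.273.

option S, n = 0.273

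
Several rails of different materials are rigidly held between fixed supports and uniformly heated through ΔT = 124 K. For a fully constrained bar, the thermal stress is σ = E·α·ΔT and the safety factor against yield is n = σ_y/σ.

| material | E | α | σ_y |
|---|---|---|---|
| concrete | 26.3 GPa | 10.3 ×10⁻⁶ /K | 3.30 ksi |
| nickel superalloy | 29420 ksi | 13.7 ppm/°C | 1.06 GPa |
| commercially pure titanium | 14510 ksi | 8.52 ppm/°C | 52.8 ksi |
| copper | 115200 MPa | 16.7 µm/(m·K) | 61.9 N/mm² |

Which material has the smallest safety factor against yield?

copper

In consistent units (E in GPa, α in ×10⁻⁶/K, σ_y in MPa):
  concrete: E = 26.30, α = 10.3, σ_y = 22.75 → σ = 33.6 MPa, n = 0.677
  nickel superalloy: E = 202.8, α = 13.7, σ_y = 1060 → σ = 345 MPa, n = 3.08
  commercially pure titanium: E = 100.0, α = 8.52, σ_y = 364.0 → σ = 106 MPa, n = 3.44
  copper: E = 115.2, α = 16.7, σ_y = 61.90 → σ = 239 MPa, n = 0.259
The minimum is copper at n = 0.259.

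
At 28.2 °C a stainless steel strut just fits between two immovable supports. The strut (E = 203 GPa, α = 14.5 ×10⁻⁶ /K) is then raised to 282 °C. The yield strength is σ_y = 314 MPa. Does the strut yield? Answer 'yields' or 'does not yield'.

ΔT = 253.8 K. Constrained thermal stress σ = E·α·ΔT = 203.0×10³ MPa × 14.5×10⁻⁶ × 253.8 = 747 MPa (compressive).
Compare to σ_y = 314 MPa: σ ≥ σ_y, so it yields.

yields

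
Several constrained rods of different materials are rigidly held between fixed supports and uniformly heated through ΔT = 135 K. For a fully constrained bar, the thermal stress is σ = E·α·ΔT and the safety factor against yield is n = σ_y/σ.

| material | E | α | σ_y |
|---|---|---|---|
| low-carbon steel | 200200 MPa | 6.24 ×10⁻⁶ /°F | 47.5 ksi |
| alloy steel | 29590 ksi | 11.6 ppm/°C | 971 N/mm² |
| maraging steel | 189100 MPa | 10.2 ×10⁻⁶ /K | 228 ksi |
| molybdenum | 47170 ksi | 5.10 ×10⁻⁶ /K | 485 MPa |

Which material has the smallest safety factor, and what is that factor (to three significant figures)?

low-carbon steel, n = 1.08

With everything in SI (GPa, ×10⁻⁶/K, MPa):
  low-carbon steel: E = 200.2, α = 11.2, σ_y = 327.5 → σ = 304 MPa, n = 1.08
  alloy steel: E = 204.0, α = 11.6, σ_y = 971.0 → σ = 319 MPa, n = 3.04
  maraging steel: E = 189.1, α = 10.2, σ_y = 1572 → σ = 260 MPa, n = 6.04
  molybdenum: E = 325.2, α = 5.10, σ_y = 485.0 → σ = 224 MPa, n = 2.17
The minimum is low-carbon steel at n = 1.08.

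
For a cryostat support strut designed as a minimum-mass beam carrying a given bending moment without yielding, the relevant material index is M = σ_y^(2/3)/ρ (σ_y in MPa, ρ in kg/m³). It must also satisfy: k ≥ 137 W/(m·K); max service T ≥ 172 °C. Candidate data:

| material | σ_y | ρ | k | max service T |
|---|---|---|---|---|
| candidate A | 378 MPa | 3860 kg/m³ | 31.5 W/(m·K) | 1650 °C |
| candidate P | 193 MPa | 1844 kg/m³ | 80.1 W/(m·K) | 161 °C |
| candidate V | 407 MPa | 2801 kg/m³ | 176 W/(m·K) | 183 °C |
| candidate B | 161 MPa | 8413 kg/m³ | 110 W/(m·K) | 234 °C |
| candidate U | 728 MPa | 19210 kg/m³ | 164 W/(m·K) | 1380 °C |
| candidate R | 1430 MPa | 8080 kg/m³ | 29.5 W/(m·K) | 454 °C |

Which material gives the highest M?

candidate V

Screen on constraints: k ≥ 137 W/(m·K); max service T ≥ 172 °C. Survivors: candidate V, candidate U.
Computing M directly (units already consistent):
  candidate V: M = 19.6×10⁻³
  candidate U: M = 4.21×10⁻³
Candidate V ranks first.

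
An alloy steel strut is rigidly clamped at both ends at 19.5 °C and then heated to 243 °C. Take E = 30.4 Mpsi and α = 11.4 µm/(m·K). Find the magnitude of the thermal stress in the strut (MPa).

534 MPa

E = 30.4 Mpsi = 209.6 GPa.
ΔT = 223.5 K. Constrained thermal stress σ = E·α·ΔT = 209.6×10³ MPa × 11.4×10⁻⁶ × 223.5 = 534 MPa (compressive).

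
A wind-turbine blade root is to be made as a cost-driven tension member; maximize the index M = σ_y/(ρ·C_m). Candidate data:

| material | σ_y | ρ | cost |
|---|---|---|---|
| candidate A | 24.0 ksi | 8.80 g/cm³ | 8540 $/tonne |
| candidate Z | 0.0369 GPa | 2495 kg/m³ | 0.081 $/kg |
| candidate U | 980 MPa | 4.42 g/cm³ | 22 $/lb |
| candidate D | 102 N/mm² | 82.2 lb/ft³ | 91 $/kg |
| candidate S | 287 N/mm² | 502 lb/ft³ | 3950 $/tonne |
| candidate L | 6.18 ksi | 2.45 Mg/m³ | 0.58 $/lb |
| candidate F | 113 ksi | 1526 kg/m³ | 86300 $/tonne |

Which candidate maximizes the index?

After converting to SI:
  candidate A: σ_y = 165.5 MPa, ρ = 8800 kg/m³, cost = 8.540 $/kg
  candidate Z: σ_y = 36.90 MPa, ρ = 2495 kg/m³, cost = 0.08100 $/kg
  candidate U: σ_y = 980.0 MPa, ρ = 4420 kg/m³, cost = 48.50 $/kg
  candidate D: σ_y = 102.0 MPa, ρ = 1317 kg/m³, cost = 91.00 $/kg
  candidate S: σ_y = 287.0 MPa, ρ = 8041 kg/m³, cost = 3.950 $/kg
  candidate L: σ_y = 42.61 MPa, ρ = 2450 kg/m³, cost = 1.279 $/kg
  candidate F: σ_y = 779.1 MPa, ρ = 1526 kg/m³, cost = 86.30 $/kg
  candidate Z: M = 183 kN·m per $
  candidate L: M = 13.6 kN·m per $
  candidate S: M = 9.04 kN·m per $
  candidate F: M = 5.92 kN·m per $
  candidate U: M = 4.57 kN·m per $
  candidate A: M = 2.20 kN·m per $
  candidate D: M = 0.851 kN·m per $
Candidate Z ranks first.

candidate Z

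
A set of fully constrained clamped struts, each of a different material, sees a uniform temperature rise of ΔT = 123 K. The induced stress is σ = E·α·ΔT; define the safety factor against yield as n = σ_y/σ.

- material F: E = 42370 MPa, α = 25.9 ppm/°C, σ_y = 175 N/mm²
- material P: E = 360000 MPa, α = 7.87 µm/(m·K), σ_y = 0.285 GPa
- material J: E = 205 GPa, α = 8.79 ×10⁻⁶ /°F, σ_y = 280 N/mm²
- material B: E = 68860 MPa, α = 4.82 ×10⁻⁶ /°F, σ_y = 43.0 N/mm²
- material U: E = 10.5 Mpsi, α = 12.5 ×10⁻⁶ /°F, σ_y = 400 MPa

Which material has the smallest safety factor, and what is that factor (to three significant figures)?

Per material, after unit conversion:
  material F: E = 42.37, α = 25.9, σ_y = 175.0 → σ = 135 MPa, n = 1.30
  material P: E = 360.0, α = 7.87, σ_y = 285.0 → σ = 348 MPa, n = 0.818
  material J: E = 205.0, α = 15.8, σ_y = 280.0 → σ = 399 MPa, n = 0.702
  material B: E = 68.86, α = 8.68, σ_y = 43.00 → σ = 73.5 MPa, n = 0.585
  material U: E = 72.39, α = 22.5, σ_y = 400.0 → σ = 200 MPa, n = 2.00
The minimum is material B at n = 0.585.

material B, n = 0.585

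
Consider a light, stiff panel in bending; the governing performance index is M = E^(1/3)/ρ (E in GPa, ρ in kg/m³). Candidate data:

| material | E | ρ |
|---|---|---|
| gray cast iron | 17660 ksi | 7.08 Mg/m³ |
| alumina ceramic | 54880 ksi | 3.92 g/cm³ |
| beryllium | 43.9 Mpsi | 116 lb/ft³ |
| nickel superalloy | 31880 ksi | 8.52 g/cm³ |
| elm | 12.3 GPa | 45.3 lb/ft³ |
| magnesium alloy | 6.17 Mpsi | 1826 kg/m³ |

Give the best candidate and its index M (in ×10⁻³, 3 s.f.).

After converting to SI:
  gray cast iron: E = 121.8 GPa, ρ = 7080 kg/m³
  alumina ceramic: E = 378.4 GPa, ρ = 3920 kg/m³
  beryllium: E = 302.7 GPa, ρ = 1858 kg/m³
  nickel superalloy: E = 219.8 GPa, ρ = 8520 kg/m³
  elm: E = 12.30 GPa, ρ = 725.6 kg/m³
  magnesium alloy: E = 42.54 GPa, ρ = 1826 kg/m³
  beryllium: M = 3.61×10⁻³
  elm: M = 3.18×10⁻³
  magnesium alloy: M = 1.91×10⁻³
  alumina ceramic: M = 1.85×10⁻³
  nickel superalloy: M = 0.708×10⁻³
  gray cast iron: M = 0.700×10⁻³
The maximum is for beryllium.

beryllium, M = 3.61×10⁻³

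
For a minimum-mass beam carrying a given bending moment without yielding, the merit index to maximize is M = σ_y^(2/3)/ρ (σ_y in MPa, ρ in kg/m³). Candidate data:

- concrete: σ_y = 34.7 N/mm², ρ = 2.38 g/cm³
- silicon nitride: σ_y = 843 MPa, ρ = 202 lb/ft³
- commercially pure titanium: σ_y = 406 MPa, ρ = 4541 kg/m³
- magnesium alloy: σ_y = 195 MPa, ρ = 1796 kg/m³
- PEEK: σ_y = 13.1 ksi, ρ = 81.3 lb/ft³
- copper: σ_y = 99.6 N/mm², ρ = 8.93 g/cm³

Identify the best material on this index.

silicon nitride

Convert each candidate to consistent units, then evaluate M:
  concrete: σ_y = 34.70 MPa, ρ = 2380 kg/m³
  silicon nitride: σ_y = 843.0 MPa, ρ = 3236 kg/m³
  commercially pure titanium: σ_y = 406.0 MPa, ρ = 4541 kg/m³
  magnesium alloy: σ_y = 195.0 MPa, ρ = 1796 kg/m³
  PEEK: σ_y = 90.32 MPa, ρ = 1302 kg/m³
  copper: σ_y = 99.60 MPa, ρ = 8930 kg/m³
  silicon nitride: M = 27.6×10⁻³
  magnesium alloy: M = 18.7×10⁻³
  PEEK: M = 15.5×10⁻³
  commercially pure titanium: M = 12.1×10⁻³
  concrete: M = 4.47×10⁻³
  copper: M = 2.41×10⁻³
The maximum is for silicon nitride.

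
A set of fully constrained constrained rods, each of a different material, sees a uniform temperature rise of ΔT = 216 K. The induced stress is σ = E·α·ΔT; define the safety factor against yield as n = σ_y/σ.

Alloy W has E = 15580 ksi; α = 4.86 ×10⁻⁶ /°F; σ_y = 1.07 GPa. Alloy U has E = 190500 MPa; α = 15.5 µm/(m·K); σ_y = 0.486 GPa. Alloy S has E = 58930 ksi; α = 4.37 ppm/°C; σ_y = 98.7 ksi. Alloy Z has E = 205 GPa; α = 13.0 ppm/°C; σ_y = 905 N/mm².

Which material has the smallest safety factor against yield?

In consistent units (E in GPa, α in ×10⁻⁶/K, σ_y in MPa):
  alloy W: E = 107.4, α = 8.75, σ_y = 1070 → σ = 203 MPa, n = 5.27
  alloy U: E = 190.5, α = 15.5, σ_y = 486.0 → σ = 638 MPa, n = 0.762
  alloy S: E = 406.3, α = 4.37, σ_y = 680.5 → σ = 384 MPa, n = 1.77
  alloy Z: E = 205.0, α = 13.0, σ_y = 905.0 → σ = 576 MPa, n = 1.57
Smallest n: alloy U with n = 0.762.

alloy U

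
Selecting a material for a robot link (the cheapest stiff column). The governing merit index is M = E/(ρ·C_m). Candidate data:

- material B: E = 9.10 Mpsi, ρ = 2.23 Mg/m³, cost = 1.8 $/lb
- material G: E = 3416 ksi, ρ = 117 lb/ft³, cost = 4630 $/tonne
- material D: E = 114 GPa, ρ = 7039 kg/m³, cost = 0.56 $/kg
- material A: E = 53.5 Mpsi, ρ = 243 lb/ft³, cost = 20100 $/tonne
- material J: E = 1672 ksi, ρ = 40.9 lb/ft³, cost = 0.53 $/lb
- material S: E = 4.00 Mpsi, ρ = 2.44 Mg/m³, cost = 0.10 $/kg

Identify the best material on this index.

Normalizing units and computing the index:
  material B: E = 62.74 GPa, ρ = 2230 kg/m³, cost = 3.968 $/kg
  material G: E = 23.55 GPa, ρ = 1874 kg/m³, cost = 4.630 $/kg
  material D: E = 114.0 GPa, ρ = 7039 kg/m³, cost = 0.5600 $/kg
  material A: E = 368.9 GPa, ρ = 3892 kg/m³, cost = 20.10 $/kg
  material J: E = 11.53 GPa, ρ = 655.2 kg/m³, cost = 1.168 $/kg
  material S: E = 27.58 GPa, ρ = 2440 kg/m³, cost = 0.1000 $/kg
  material S: M = 113 MN·m per $
  material D: M = 28.9 MN·m per $
  material J: M = 15.1 MN·m per $
  material B: M = 7.09 MN·m per $
  material A: M = 4.71 MN·m per $
  material G: M = 2.71 MN·m per $
Material S ranks first.

material S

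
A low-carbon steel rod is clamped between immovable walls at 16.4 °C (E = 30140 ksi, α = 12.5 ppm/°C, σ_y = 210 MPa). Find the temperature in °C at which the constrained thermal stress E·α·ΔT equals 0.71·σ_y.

73.8 °C

E = 30140 ksi = 207.8 GPa.
E·α·ΔT = 149.1 MPa ⇒ ΔT = 149.1 / (207.8×10³ × 12.5×10⁻⁶) = 57.40 K.
T = 16.4 + 57.40 = 73.80 °C.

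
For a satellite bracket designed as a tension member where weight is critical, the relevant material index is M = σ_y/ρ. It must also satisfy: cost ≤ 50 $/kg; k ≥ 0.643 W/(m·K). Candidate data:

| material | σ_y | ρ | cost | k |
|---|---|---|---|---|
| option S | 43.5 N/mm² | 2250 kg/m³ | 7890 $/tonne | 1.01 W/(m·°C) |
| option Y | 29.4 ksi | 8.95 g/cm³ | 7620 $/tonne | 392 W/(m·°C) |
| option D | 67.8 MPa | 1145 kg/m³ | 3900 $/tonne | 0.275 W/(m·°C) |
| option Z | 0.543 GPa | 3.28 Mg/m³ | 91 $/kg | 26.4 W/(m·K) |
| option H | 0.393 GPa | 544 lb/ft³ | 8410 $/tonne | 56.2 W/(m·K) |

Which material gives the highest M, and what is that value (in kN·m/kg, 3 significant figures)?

Screen on constraints: cost ≤ 50 $/kg; k ≥ 0.643 W/(m·K). Survivors: option S, option Y, option H.
In SI units:
  option S: σ_y = 43.50 MPa, ρ = 2250 kg/m³
  option Y: σ_y = 202.7 MPa, ρ = 8950 kg/m³
  option H: σ_y = 393.0 MPa, ρ = 8714 kg/m³
  option H: M = 45.1 kN·m/kg
  option Y: M = 22.6 kN·m/kg
  option S: M = 19.3 kN·m/kg
Highest index: option H.

option H, M = 45.1 kN·m/kg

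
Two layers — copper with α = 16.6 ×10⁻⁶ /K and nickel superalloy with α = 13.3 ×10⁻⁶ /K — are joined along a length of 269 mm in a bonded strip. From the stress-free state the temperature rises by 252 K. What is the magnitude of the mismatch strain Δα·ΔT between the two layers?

Δα = |16.6 − 13.3|×10⁻⁶/K = 3.30×10⁻⁶/K.
Mismatch strain = Δα·ΔT = 3.30×10⁻⁶ × 252.0 = 8.32×10⁻⁴.

8.32×10⁻⁴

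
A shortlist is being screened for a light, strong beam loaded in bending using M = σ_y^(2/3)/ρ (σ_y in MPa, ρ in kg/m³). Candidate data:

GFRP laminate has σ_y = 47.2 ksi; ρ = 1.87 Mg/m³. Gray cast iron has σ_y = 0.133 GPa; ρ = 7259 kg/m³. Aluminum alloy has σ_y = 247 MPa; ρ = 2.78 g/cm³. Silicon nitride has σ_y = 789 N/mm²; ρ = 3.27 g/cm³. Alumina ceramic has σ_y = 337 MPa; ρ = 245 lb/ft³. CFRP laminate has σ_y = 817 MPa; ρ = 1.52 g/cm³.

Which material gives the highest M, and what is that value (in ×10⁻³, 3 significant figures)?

CFRP laminate, M = 57.5×10⁻³

After converting to SI:
  GFRP laminate: σ_y = 325.4 MPa, ρ = 1870 kg/m³
  gray cast iron: σ_y = 133.0 MPa, ρ = 7259 kg/m³
  aluminum alloy: σ_y = 247.0 MPa, ρ = 2780 kg/m³
  silicon nitride: σ_y = 789.0 MPa, ρ = 3270 kg/m³
  alumina ceramic: σ_y = 337.0 MPa, ρ = 3925 kg/m³
  CFRP laminate: σ_y = 817.0 MPa, ρ = 1520 kg/m³
  CFRP laminate: M = 57.5×10⁻³
  silicon nitride: M = 26.1×10⁻³
  GFRP laminate: M = 25.3×10⁻³
  aluminum alloy: M = 14.2×10⁻³
  alumina ceramic: M = 12.3×10⁻³
  gray cast iron: M = 3.59×10⁻³
Highest index: CFRP laminate.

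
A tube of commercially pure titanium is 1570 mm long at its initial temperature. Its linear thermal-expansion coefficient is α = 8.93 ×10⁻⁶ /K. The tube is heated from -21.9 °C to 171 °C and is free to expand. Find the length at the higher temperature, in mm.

ΔT = 171 − (-21.9) = 192.9 K.
ΔL = α·L₀·ΔT = 8.93×10⁻⁶ × 1570 mm × 192.9 K = 2.70 mm.
L = L₀ + ΔL = 1570 + 2.70 = 1572.7 mm.

1572.7 mm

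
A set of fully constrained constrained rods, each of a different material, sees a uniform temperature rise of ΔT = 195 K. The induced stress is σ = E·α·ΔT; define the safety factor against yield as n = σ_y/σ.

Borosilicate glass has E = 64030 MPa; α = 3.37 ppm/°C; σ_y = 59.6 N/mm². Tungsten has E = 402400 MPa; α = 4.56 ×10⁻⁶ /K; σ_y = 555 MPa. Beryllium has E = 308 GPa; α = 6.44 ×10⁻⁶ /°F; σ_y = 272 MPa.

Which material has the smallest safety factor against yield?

Per material, after unit conversion:
  borosilicate glass: E = 64.03, α = 3.37, σ_y = 59.60 → σ = 42.1 MPa, n = 1.42
  tungsten: E = 402.4, α = 4.56, σ_y = 555.0 → σ = 358 MPa, n = 1.55
  beryllium: E = 308.0, α = 11.6, σ_y = 272.0 → σ = 696 MPa, n = 0.391
Beryllium has the lowest safety factor, n = 0.391.

beryllium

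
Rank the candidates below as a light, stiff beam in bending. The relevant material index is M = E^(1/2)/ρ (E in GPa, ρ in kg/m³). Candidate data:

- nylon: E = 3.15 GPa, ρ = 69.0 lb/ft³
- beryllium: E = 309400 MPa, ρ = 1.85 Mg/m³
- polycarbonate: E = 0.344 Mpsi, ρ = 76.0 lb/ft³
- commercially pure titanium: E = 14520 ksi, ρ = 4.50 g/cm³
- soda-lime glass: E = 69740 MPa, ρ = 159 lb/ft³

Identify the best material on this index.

beryllium

After converting to SI:
  nylon: E = 3.150 GPa, ρ = 1105 kg/m³
  beryllium: E = 309.4 GPa, ρ = 1850 kg/m³
  polycarbonate: E = 2.372 GPa, ρ = 1217 kg/m³
  commercially pure titanium: E = 100.1 GPa, ρ = 4500 kg/m³
  soda-lime glass: E = 69.74 GPa, ρ = 2547 kg/m³
  beryllium: M = 9.51×10⁻³
  soda-lime glass: M = 3.28×10⁻³
  commercially pure titanium: M = 2.22×10⁻³
  nylon: M = 1.61×10⁻³
  polycarbonate: M = 1.27×10⁻³
Beryllium has the largest M.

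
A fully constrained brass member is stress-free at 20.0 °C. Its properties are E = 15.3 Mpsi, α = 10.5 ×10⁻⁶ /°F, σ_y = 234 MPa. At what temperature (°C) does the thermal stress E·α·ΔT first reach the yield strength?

E = 15.3 Mpsi = 105.5 GPa.
α = 10.5×10⁻⁶/°F × 9/5 = 18.9×10⁻⁶/K.
E·α·ΔT = 234.0 MPa ⇒ ΔT = 234.0 / (105.5×10³ × 18.9×10⁻⁶) = 117.4 K.
T = 20.0 + 117.4 = 137.4 °C.

137 °C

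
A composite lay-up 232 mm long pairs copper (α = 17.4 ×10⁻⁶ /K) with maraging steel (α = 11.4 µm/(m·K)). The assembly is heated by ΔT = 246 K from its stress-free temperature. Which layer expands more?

α(copper) = 17.4×10⁻⁶/K vs α(maraging steel) = 11.4×10⁻⁶/K.
Higher α expands more for the same ΔT: copper.

copper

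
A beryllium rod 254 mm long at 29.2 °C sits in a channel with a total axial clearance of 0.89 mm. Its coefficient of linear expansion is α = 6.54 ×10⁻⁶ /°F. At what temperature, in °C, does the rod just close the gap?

α = 6.54×10⁻⁶/°F × 9/5 = 11.8×10⁻⁶/K.
α·L₀·ΔT = 0.89 mm ⇒ ΔT = 0.89 / (11.8×10⁻⁶ × 254.0) = 297.7 K.
T = 29.2 + 297.7 = 326.9 °C.

327 °C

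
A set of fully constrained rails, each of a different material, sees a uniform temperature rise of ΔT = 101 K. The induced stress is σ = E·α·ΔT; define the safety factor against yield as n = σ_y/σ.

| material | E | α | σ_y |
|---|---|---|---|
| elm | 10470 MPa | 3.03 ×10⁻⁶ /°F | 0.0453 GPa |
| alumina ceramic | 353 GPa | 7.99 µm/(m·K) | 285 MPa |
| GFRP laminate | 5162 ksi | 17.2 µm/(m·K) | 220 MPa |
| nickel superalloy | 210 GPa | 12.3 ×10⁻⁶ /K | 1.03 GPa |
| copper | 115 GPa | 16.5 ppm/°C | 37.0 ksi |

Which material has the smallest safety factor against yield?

In consistent units (E in GPa, α in ×10⁻⁶/K, σ_y in MPa):
  elm: E = 10.47, α = 5.45, σ_y = 45.30 → σ = 5.77 MPa, n = 7.85
  alumina ceramic: E = 353.0, α = 7.99, σ_y = 285.0 → σ = 285 MPa, n = 1.00
  GFRP laminate: E = 35.59, α = 17.2, σ_y = 220.0 → σ = 61.8 MPa, n = 3.56
  nickel superalloy: E = 210.0, α = 12.3, σ_y = 1030 → σ = 261 MPa, n = 3.95
  copper: E = 115.0, α = 16.5, σ_y = 255.1 → σ = 192 MPa, n = 1.33
The minimum is alumina ceramic at n = 1.00.

alumina ceramic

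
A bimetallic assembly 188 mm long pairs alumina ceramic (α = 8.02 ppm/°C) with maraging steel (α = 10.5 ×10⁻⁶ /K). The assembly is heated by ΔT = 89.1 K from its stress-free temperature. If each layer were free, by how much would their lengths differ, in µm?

Δα = |8.02 − 10.5|×10⁻⁶/K = 2.48×10⁻⁶/K.
ΔL_mismatch = Δα·L·ΔT = 2.48×10⁻⁶ × 188.0 mm × 89.1 K = 41.5 µm.

41.5 µm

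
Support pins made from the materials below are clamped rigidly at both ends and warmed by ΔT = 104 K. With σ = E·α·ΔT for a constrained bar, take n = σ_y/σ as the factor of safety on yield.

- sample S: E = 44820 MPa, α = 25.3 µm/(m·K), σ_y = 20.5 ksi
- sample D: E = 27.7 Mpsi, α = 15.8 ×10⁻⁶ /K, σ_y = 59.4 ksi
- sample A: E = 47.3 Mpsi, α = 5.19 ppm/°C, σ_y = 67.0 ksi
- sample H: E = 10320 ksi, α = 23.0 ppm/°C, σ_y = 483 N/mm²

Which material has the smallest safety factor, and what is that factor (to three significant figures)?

In consistent units (E in GPa, α in ×10⁻⁶/K, σ_y in MPa):
  sample S: E = 44.82, α = 25.3, σ_y = 141.3 → σ = 118 MPa, n = 1.20
  sample D: E = 191.0, α = 15.8, σ_y = 409.5 → σ = 314 MPa, n = 1.31
  sample A: E = 326.1, α = 5.19, σ_y = 461.9 → σ = 176 MPa, n = 2.62
  sample H: E = 71.15, α = 23.0, σ_y = 483.0 → σ = 170 MPa, n = 2.84
Sample S has the lowest safety factor, n = 1.20.

sample S, n = 1.20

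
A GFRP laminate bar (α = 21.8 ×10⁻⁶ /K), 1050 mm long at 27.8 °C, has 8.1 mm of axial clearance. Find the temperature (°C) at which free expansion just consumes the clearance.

α·L₀·ΔT = 8.1 mm ⇒ ΔT = 8.1 / (21.8×10⁻⁶ × 1050.0) = 353.9 K.
T = 27.8 + 353.9 = 381.7 °C.

382 °C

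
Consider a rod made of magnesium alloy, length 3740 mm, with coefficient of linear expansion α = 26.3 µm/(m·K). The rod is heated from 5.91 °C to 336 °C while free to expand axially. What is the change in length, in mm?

ΔT = 336 − 5.91 = 330.1 K.
ΔL = α·L₀·ΔT = 26.3×10⁻⁶ × 3740 mm × 330.1 K = 32.5 mm.

32.5 mm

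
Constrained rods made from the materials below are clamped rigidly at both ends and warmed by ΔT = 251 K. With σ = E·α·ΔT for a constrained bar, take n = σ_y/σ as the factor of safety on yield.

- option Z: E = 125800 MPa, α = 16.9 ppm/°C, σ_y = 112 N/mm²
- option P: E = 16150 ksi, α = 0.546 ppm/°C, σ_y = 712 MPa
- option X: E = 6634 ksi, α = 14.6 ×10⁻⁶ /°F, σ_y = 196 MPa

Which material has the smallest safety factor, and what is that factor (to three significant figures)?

option Z, n = 0.210

Converting E to GPa, α to ×10⁻⁶/K, σ_y to MPa, then σ and n for each:
  option Z: E = 125.8, α = 16.9, σ_y = 112.0 → σ = 534 MPa, n = 0.210
  option P: E = 111.4, α = 0.546, σ_y = 712.0 → σ = 15.3 MPa, n = 46.7
  option X: E = 45.74, α = 26.3, σ_y = 196.0 → σ = 302 MPa, n = 0.650
Smallest n: option Z with n = 0.210.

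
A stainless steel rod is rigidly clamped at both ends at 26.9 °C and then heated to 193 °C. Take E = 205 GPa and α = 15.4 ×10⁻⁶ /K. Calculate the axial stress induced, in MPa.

ΔT = 166.1 K. Constrained thermal stress σ = E·α·ΔT = 205.0×10³ MPa × 15.4×10⁻⁶ × 166.1 = 524 MPa (compressive).

524 MPa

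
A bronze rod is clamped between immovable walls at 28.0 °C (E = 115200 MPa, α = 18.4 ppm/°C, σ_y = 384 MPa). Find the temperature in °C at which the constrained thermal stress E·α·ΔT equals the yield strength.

209 °C

E = 115200 MPa = 115.2 GPa.
E·α·ΔT = 384.0 MPa ⇒ ΔT = 384.0 / (115.2×10³ × 18.4×10⁻⁶) = 181.2 K.
T = 28.0 + 181.2 = 209.2 °C.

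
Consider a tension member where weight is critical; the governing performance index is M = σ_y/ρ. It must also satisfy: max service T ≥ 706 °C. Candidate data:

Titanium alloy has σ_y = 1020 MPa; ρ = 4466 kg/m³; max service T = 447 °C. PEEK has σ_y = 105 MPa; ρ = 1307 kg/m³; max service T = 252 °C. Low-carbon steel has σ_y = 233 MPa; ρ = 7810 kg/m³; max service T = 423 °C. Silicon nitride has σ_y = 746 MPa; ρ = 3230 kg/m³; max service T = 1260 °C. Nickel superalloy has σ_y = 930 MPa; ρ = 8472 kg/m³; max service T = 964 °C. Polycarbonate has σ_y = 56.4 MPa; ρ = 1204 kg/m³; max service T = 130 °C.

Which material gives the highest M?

Screen on constraints: max service T ≥ 706 °C. Survivors: silicon nitride, nickel superalloy.
Per-candidate index values:
  silicon nitride: M = 231 kN·m/kg
  nickel superalloy: M = 110 kN·m/kg
The maximum is for silicon nitride.

silicon nitride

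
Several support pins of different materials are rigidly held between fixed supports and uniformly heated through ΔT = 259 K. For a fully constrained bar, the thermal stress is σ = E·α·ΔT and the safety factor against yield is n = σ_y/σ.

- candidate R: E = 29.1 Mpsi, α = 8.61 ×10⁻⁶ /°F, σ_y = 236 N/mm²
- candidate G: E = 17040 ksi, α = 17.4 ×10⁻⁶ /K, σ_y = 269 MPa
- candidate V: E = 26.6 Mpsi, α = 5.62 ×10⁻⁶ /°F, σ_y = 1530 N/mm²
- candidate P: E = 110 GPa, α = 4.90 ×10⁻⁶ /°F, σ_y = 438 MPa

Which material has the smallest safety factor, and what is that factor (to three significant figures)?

In consistent units (E in GPa, α in ×10⁻⁶/K, σ_y in MPa):
  candidate R: E = 200.6, α = 15.5, σ_y = 236.0 → σ = 805 MPa, n = 0.293
  candidate G: E = 117.5, α = 17.4, σ_y = 269.0 → σ = 529 MPa, n = 0.508
  candidate V: E = 183.4, α = 10.1, σ_y = 1530 → σ = 481 MPa, n = 3.18
  candidate P: E = 110.0, α = 8.82, σ_y = 438.0 → σ = 251 MPa, n = 1.74
Smallest n: candidate R with n = 0.293.

candidate R, n = 0.293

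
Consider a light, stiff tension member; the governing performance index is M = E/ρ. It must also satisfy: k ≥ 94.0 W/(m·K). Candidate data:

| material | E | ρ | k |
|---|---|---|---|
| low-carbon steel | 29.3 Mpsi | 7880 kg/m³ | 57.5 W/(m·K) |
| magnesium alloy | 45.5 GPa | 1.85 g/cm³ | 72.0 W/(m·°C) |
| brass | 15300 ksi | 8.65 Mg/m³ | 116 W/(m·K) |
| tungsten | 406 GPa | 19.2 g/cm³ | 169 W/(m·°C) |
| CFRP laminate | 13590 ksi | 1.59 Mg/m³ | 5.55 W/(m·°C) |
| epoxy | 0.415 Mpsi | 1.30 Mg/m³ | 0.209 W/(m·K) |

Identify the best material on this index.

tungsten

Screen on constraints: k ≥ 94.0 W/(m·K). Survivors: brass, tungsten.
Normalizing units and computing the index:
  brass: E = 105.5 GPa, ρ = 8650 kg/m³
  tungsten: E = 406.0 GPa, ρ = 19200 kg/m³
  tungsten: M = 21.1 MN·m/kg
  brass: M = 12.2 MN·m/kg
Tungsten ranks first.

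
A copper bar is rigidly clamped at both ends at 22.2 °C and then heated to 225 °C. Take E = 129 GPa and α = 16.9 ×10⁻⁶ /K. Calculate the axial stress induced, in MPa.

442 MPa

ΔT = 202.8 K. Constrained thermal stress σ = E·α·ΔT = 129.0×10³ MPa × 16.9×10⁻⁶ × 202.8 = 442 MPa (compressive).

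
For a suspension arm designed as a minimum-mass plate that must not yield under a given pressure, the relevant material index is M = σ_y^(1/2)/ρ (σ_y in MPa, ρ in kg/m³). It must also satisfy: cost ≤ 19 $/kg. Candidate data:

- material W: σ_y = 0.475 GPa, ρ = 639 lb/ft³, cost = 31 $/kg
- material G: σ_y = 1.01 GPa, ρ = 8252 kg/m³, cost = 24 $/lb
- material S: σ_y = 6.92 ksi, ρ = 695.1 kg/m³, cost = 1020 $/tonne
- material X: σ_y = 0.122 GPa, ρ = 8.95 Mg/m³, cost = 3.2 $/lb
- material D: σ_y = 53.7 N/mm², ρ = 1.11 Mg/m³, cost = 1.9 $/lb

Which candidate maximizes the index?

material S

Screen on constraints: cost ≤ 19 $/kg. Survivors: material S, material X, material D.
In SI units:
  material S: σ_y = 47.71 MPa, ρ = 695.1 kg/m³
  material X: σ_y = 122.0 MPa, ρ = 8950 kg/m³
  material D: σ_y = 53.70 MPa, ρ = 1110 kg/m³
  material S: M = 9.94×10⁻³
  material D: M = 6.60×10⁻³
  material X: M = 1.23×10⁻³
Material S has the largest M.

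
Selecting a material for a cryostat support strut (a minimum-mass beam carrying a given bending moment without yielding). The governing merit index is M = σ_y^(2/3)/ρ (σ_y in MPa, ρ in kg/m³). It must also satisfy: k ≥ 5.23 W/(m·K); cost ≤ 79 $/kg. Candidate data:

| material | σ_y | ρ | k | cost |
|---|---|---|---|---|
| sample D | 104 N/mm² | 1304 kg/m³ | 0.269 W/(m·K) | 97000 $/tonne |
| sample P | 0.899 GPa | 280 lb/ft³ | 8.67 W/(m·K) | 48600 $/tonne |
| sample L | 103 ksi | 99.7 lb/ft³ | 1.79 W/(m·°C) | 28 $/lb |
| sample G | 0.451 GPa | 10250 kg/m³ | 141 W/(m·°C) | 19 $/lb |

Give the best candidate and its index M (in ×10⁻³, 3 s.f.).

sample P, M = 20.8×10⁻³

Screen on constraints: k ≥ 5.23 W/(m·K); cost ≤ 79 $/kg. Survivors: sample P, sample G.
In SI units:
  sample P: σ_y = 899.0 MPa, ρ = 4485 kg/m³
  sample G: σ_y = 451.0 MPa, ρ = 10250 kg/m³
  sample P: M = 20.8×10⁻³
  sample G: M = 5.74×10⁻³
The maximum is for sample P.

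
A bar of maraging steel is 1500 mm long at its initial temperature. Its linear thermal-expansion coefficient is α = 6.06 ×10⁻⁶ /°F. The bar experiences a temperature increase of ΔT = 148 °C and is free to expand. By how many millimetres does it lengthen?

2.42 mm

Convert α: 6.06×10⁻⁶/°F × (9/5) = 10.9×10⁻⁶/K.
ΔL = α·L₀·ΔT = 10.9×10⁻⁶ × 1500 mm × 148.0 K = 2.42 mm.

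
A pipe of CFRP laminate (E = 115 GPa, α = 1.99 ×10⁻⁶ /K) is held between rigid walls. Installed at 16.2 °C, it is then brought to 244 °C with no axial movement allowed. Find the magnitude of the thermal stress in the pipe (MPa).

52.1 MPa

ΔT = 227.8 K. Constrained thermal stress σ = E·α·ΔT = 115.0×10³ MPa × 1.99×10⁻⁶ × 227.8 = 52.1 MPa (compressive).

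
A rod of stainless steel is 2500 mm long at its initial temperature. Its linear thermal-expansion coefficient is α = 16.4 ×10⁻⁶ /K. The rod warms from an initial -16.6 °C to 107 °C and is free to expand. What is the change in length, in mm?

5.07 mm

ΔT = 107 − (-16.6) = 123.6 K.
ΔL = α·L₀·ΔT = 16.4×10⁻⁶ × 2500 mm × 123.6 K = 5.07 mm.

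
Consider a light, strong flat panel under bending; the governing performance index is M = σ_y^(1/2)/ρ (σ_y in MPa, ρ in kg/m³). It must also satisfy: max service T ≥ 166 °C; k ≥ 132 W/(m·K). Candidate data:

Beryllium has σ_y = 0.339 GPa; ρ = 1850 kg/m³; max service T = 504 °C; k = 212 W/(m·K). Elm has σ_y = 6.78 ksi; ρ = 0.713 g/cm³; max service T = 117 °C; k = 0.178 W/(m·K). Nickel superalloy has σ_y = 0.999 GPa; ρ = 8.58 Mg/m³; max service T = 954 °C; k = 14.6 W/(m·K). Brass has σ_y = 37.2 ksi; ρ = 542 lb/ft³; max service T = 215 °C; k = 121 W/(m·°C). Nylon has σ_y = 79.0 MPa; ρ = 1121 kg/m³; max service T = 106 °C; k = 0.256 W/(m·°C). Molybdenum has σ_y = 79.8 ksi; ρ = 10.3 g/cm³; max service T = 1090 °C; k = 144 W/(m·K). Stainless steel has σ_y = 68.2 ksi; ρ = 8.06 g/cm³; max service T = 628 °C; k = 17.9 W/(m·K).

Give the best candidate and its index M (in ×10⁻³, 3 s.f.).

beryllium, M = 9.95×10⁻³

Screen on constraints: max service T ≥ 166 °C; k ≥ 132 W/(m·K). Survivors: beryllium, molybdenum.
In SI units:
  beryllium: σ_y = 339.0 MPa, ρ = 1850 kg/m³
  molybdenum: σ_y = 550.2 MPa, ρ = 10300 kg/m³
  beryllium: M = 9.95×10⁻³
  molybdenum: M = 2.28×10⁻³
Beryllium has the largest M.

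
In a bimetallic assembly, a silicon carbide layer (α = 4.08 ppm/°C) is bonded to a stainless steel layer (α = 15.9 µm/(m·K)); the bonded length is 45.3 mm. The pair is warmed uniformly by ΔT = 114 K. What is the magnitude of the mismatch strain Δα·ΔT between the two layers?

1.35×10⁻³

Δα = |4.08 − 15.9|×10⁻⁶/K = 11.8×10⁻⁶/K.
Mismatch strain = Δα·ΔT = 11.8×10⁻⁶ × 114.0 = 1.35×10⁻³.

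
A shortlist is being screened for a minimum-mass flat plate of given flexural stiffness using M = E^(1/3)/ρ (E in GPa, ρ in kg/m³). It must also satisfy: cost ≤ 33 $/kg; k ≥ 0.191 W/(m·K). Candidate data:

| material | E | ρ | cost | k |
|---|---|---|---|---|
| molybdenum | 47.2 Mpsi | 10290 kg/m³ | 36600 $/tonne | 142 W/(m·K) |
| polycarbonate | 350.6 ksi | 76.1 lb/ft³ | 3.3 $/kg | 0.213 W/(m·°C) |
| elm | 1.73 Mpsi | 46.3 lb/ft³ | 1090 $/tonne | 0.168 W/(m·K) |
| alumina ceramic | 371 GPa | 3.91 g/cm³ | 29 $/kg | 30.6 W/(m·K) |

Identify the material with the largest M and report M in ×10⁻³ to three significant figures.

alumina ceramic, M = 1.84×10⁻³

Screen on constraints: cost ≤ 33 $/kg; k ≥ 0.191 W/(m·K). Survivors: polycarbonate, alumina ceramic.
Putting every candidate on a common basis:
  polycarbonate: E = 2.417 GPa, ρ = 1219 kg/m³
  alumina ceramic: E = 371.0 GPa, ρ = 3910 kg/m³
  alumina ceramic: M = 1.84×10⁻³
  polycarbonate: M = 1.10×10⁻³
Highest index: alumina ceramic.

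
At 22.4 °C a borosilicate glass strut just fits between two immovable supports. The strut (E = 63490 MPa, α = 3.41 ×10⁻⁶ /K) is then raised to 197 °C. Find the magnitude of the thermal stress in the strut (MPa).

E = 63490 MPa = 63.49 GPa.
ΔT = 174.6 K. Constrained thermal stress σ = E·α·ΔT = 63.49×10³ MPa × 3.41×10⁻⁶ × 174.6 = 37.8 MPa (compressive).

37.8 MPa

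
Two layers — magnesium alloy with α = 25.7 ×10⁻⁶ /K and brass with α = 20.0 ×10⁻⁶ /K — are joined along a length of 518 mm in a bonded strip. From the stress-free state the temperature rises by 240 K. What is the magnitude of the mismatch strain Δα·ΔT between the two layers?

Δα = |25.7 − 20.0|×10⁻⁶/K = 5.70×10⁻⁶/K.
Mismatch strain = Δα·ΔT = 5.70×10⁻⁶ × 240.0 = 1.37×10⁻³.

1.37×10⁻³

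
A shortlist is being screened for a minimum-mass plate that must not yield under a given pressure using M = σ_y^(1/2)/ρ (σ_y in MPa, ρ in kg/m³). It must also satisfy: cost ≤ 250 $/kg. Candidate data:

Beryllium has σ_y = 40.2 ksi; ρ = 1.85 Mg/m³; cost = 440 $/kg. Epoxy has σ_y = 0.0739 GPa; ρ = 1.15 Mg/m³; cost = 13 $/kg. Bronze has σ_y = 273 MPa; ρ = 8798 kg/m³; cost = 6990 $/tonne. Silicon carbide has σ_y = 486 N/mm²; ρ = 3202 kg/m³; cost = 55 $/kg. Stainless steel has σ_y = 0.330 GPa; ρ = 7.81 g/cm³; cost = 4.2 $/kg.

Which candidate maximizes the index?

epoxy

Screen on constraints: cost ≤ 250 $/kg. Survivors: epoxy, bronze, silicon carbide, stainless steel.
Convert each candidate to consistent units, then evaluate M:
  epoxy: σ_y = 73.90 MPa, ρ = 1150 kg/m³
  bronze: σ_y = 273.0 MPa, ρ = 8798 kg/m³
  silicon carbide: σ_y = 486.0 MPa, ρ = 3202 kg/m³
  stainless steel: σ_y = 330.0 MPa, ρ = 7810 kg/m³
  epoxy: M = 7.48×10⁻³
  silicon carbide: M = 6.88×10⁻³
  stainless steel: M = 2.33×10⁻³
  bronze: M = 1.88×10⁻³
Epoxy has the largest M.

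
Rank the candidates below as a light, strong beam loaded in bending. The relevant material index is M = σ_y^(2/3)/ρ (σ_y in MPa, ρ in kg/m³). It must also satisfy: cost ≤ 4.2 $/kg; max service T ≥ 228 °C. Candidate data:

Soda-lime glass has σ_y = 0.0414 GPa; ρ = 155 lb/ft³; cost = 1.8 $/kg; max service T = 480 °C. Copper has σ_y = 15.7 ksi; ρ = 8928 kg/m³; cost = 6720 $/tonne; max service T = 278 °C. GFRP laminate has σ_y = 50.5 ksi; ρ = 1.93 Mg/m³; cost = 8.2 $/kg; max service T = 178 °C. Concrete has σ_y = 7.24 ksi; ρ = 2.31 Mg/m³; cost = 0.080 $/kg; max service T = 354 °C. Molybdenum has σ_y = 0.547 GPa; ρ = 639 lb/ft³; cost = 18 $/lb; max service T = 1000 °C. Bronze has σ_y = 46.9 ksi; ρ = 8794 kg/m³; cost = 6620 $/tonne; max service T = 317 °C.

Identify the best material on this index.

concrete

Screen on constraints: cost ≤ 4.2 $/kg; max service T ≥ 228 °C. Survivors: soda-lime glass, concrete.
Convert each candidate to consistent units, then evaluate M:
  soda-lime glass: σ_y = 41.40 MPa, ρ = 2483 kg/m³
  concrete: σ_y = 49.92 MPa, ρ = 2310 kg/m³
  concrete: M = 5.87×10⁻³
  soda-lime glass: M = 4.82×10⁻³
Concrete ranks first.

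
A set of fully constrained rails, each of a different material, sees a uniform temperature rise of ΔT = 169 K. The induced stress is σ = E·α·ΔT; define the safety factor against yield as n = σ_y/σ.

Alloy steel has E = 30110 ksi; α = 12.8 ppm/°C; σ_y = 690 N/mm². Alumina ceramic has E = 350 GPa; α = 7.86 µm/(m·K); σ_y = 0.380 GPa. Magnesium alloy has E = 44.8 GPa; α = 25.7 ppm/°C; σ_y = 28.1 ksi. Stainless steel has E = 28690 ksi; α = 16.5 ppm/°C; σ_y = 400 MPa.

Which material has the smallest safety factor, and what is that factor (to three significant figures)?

stainless steel, n = 0.725

Converting E to GPa, α to ×10⁻⁶/K, σ_y to MPa, then σ and n for each:
  alloy steel: E = 207.6, α = 12.8, σ_y = 690.0 → σ = 449 MPa, n = 1.54
  alumina ceramic: E = 350.0, α = 7.86, σ_y = 380.0 → σ = 465 MPa, n = 0.817
  magnesium alloy: E = 44.80, α = 25.7, σ_y = 193.7 → σ = 195 MPa, n = 0.996
  stainless steel: E = 197.8, α = 16.5, σ_y = 400.0 → σ = 552 MPa, n = 0.725
The minimum is stainless steel at n = 0.725.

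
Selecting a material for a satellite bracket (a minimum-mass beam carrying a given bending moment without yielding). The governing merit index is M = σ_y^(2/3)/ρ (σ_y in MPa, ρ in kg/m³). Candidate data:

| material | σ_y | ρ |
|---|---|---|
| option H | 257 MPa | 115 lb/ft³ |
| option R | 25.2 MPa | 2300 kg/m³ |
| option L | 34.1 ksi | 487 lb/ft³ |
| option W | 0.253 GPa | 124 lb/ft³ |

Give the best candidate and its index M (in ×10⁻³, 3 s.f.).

option H, M = 21.9×10⁻³

Convert each candidate to consistent units, then evaluate M:
  option H: σ_y = 257.0 MPa, ρ = 1842 kg/m³
  option R: σ_y = 25.20 MPa, ρ = 2300 kg/m³
  option L: σ_y = 235.1 MPa, ρ = 7801 kg/m³
  option W: σ_y = 253.0 MPa, ρ = 1986 kg/m³
  option H: M = 21.9×10⁻³
  option W: M = 20.1×10⁻³
  option L: M = 4.88×10⁻³
  option R: M = 3.74×10⁻³
Option H has the largest M.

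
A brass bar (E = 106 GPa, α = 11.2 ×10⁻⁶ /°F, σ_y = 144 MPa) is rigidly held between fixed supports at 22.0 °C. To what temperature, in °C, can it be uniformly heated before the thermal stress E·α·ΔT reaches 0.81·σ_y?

76.6 °C

α = 11.2×10⁻⁶/°F × 9/5 = 20.2×10⁻⁶/K.
E·α·ΔT = 116.6 MPa ⇒ ΔT = 116.6 / (106.0×10³ × 20.2×10⁻⁶) = 54.58 K.
T = 22.0 + 54.58 = 76.58 °C.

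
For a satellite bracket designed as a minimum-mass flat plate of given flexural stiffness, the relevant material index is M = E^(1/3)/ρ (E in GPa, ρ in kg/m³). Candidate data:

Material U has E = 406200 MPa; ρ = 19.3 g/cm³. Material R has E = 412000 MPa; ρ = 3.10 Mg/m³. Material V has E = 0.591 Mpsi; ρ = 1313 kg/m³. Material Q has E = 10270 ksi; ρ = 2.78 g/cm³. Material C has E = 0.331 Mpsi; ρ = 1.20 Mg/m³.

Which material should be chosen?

Putting every candidate on a common basis:
  material U: E = 406.2 GPa, ρ = 19300 kg/m³
  material R: E = 412.0 GPa, ρ = 3100 kg/m³
  material V: E = 4.075 GPa, ρ = 1313 kg/m³
  material Q: E = 70.81 GPa, ρ = 2780 kg/m³
  material C: E = 2.282 GPa, ρ = 1200 kg/m³
  material R: M = 2.40×10⁻³
  material Q: M = 1.49×10⁻³
  material V: M = 1.22×10⁻³
  material C: M = 1.10×10⁻³
  material U: M = 0.384×10⁻³
Highest index: material R.

material R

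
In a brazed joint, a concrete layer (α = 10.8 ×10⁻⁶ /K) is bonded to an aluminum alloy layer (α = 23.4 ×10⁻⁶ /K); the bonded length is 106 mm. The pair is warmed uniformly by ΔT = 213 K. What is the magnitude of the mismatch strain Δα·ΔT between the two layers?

2.68×10⁻³

Δα = |10.8 − 23.4|×10⁻⁶/K = 12.6×10⁻⁶/K.
Mismatch strain = Δα·ΔT = 12.6×10⁻⁶ × 213.0 = 2.68×10⁻³.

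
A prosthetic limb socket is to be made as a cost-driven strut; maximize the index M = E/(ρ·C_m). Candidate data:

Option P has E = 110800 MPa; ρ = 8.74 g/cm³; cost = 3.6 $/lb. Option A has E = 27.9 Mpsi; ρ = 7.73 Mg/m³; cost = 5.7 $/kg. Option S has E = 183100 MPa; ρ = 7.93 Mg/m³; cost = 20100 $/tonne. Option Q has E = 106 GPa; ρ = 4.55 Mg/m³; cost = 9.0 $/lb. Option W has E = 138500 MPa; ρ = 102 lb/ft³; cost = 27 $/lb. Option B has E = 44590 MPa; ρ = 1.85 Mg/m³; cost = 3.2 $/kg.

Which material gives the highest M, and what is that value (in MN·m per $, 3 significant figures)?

option B, M = 7.53 MN·m per $

Putting every candidate on a common basis:
  option P: E = 110.8 GPa, ρ = 8740 kg/m³, cost = 7.937 $/kg
  option A: E = 192.4 GPa, ρ = 7730 kg/m³, cost = 5.700 $/kg
  option S: E = 183.1 GPa, ρ = 7930 kg/m³, cost = 20.10 $/kg
  option Q: E = 106.0 GPa, ρ = 4550 kg/m³, cost = 19.84 $/kg
  option W: E = 138.5 GPa, ρ = 1634 kg/m³, cost = 59.52 $/kg
  option B: E = 44.59 GPa, ρ = 1850 kg/m³, cost = 3.200 $/kg
  option B: M = 7.53 MN·m per $
  option A: M = 4.37 MN·m per $
  option P: M = 1.60 MN·m per $
  option W: M = 1.42 MN·m per $
  option Q: M = 1.17 MN·m per $
  option S: M = 1.15 MN·m per $
Option B has the largest M.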